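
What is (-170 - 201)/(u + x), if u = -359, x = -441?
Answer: 371/800 ≈ 0.46375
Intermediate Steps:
(-170 - 201)/(u + x) = (-170 - 201)/(-359 - 441) = -371/(-800) = -371*(-1/800) = 371/800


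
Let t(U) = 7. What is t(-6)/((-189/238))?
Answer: -238/27 ≈ -8.8148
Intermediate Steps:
t(-6)/((-189/238)) = 7/(-189/238) = 7/(-189*1/238) = 7/(-27/34) = -34/27*7 = -238/27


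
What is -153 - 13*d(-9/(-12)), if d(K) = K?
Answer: -651/4 ≈ -162.75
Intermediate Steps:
-153 - 13*d(-9/(-12)) = -153 - (-117)/(-12) = -153 - (-117)*(-1)/12 = -153 - 13*¾ = -153 - 39/4 = -651/4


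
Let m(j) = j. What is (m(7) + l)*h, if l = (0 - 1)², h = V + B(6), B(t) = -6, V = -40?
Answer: -368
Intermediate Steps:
h = -46 (h = -40 - 6 = -46)
l = 1 (l = (-1)² = 1)
(m(7) + l)*h = (7 + 1)*(-46) = 8*(-46) = -368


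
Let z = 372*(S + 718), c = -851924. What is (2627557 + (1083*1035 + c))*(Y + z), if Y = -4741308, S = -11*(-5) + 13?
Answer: -12886454252808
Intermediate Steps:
S = 68 (S = 55 + 13 = 68)
z = 292392 (z = 372*(68 + 718) = 372*786 = 292392)
(2627557 + (1083*1035 + c))*(Y + z) = (2627557 + (1083*1035 - 851924))*(-4741308 + 292392) = (2627557 + (1120905 - 851924))*(-4448916) = (2627557 + 268981)*(-4448916) = 2896538*(-4448916) = -12886454252808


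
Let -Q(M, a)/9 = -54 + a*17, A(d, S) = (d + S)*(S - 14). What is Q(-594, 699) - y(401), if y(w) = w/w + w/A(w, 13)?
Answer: -44074867/414 ≈ -1.0646e+5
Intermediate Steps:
A(d, S) = (-14 + S)*(S + d) (A(d, S) = (S + d)*(-14 + S) = (-14 + S)*(S + d))
y(w) = 1 + w/(-13 - w) (y(w) = w/w + w/(13² - 14*13 - 14*w + 13*w) = 1 + w/(169 - 182 - 14*w + 13*w) = 1 + w/(-13 - w))
Q(M, a) = 486 - 153*a (Q(M, a) = -9*(-54 + a*17) = -9*(-54 + 17*a) = 486 - 153*a)
Q(-594, 699) - y(401) = (486 - 153*699) - 13/(13 + 401) = (486 - 106947) - 13/414 = -106461 - 13/414 = -44074867/414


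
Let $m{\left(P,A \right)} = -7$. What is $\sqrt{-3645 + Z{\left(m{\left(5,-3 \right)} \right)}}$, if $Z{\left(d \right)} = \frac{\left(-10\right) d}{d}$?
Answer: $i \sqrt{3655} \approx 60.457 i$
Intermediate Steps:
$Z{\left(d \right)} = -10$
$\sqrt{-3645 + Z{\left(m{\left(5,-3 \right)} \right)}} = \sqrt{-3645 - 10} = \sqrt{-3655} = i \sqrt{3655}$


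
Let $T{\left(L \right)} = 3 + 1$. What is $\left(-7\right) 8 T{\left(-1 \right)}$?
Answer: $-224$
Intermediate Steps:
$T{\left(L \right)} = 4$
$\left(-7\right) 8 T{\left(-1 \right)} = \left(-7\right) 8 \cdot 4 = \left(-56\right) 4 = -224$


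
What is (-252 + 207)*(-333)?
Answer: 14985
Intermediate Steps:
(-252 + 207)*(-333) = -45*(-333) = 14985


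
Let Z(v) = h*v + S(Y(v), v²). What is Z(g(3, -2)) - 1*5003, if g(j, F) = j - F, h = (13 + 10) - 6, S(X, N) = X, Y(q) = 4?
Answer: -4914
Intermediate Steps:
h = 17 (h = 23 - 6 = 17)
Z(v) = 4 + 17*v (Z(v) = 17*v + 4 = 4 + 17*v)
Z(g(3, -2)) - 1*5003 = (4 + 17*(3 - 1*(-2))) - 1*5003 = (4 + 17*(3 + 2)) - 5003 = (4 + 17*5) - 5003 = (4 + 85) - 5003 = 89 - 5003 = -4914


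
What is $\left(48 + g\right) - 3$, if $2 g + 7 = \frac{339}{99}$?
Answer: $\frac{1426}{33} \approx 43.212$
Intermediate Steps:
$g = - \frac{59}{33}$ ($g = - \frac{7}{2} + \frac{339 \cdot \frac{1}{99}}{2} = - \frac{7}{2} + \frac{1}{2} \cdot \frac{113}{33} = - \frac{7}{2} + \frac{113}{66} = - \frac{59}{33} \approx -1.7879$)
$\left(48 + g\right) - 3 = \left(48 - \frac{59}{33}\right) - 3 = \frac{1525}{33} - 3 = \frac{1426}{33}$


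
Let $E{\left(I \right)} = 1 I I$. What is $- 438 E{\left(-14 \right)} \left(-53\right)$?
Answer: $4549944$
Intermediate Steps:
$E{\left(I \right)} = I^{2}$ ($E{\left(I \right)} = I I = I^{2}$)
$- 438 E{\left(-14 \right)} \left(-53\right) = - 438 \left(-14\right)^{2} \left(-53\right) = - 438 \cdot 196 \left(-53\right) = \left(-438\right) \left(-10388\right) = 4549944$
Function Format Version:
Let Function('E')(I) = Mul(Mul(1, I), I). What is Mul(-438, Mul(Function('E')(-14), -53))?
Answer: 4549944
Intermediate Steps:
Function('E')(I) = Pow(I, 2) (Function('E')(I) = Mul(I, I) = Pow(I, 2))
Mul(-438, Mul(Function('E')(-14), -53)) = Mul(-438, Mul(Pow(-14, 2), -53)) = Mul(-438, Mul(196, -53)) = Mul(-438, -10388) = 4549944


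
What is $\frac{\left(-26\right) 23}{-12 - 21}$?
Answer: $\frac{598}{33} \approx 18.121$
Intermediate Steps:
$\frac{\left(-26\right) 23}{-12 - 21} = - \frac{598}{-33} = \left(-598\right) \left(- \frac{1}{33}\right) = \frac{598}{33}$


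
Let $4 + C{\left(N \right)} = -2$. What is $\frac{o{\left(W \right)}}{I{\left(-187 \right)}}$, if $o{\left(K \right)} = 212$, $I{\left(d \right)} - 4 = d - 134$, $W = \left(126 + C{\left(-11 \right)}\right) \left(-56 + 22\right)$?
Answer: $- \frac{212}{317} \approx -0.66877$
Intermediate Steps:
$C{\left(N \right)} = -6$ ($C{\left(N \right)} = -4 - 2 = -6$)
$W = -4080$ ($W = \left(126 - 6\right) \left(-56 + 22\right) = 120 \left(-34\right) = -4080$)
$I{\left(d \right)} = -130 + d$ ($I{\left(d \right)} = 4 + \left(d - 134\right) = 4 + \left(-134 + d\right) = -130 + d$)
$\frac{o{\left(W \right)}}{I{\left(-187 \right)}} = \frac{212}{-130 - 187} = \frac{212}{-317} = 212 \left(- \frac{1}{317}\right) = - \frac{212}{317}$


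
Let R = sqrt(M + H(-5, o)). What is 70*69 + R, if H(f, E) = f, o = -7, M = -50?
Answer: 4830 + I*sqrt(55) ≈ 4830.0 + 7.4162*I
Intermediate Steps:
R = I*sqrt(55) (R = sqrt(-50 - 5) = sqrt(-55) = I*sqrt(55) ≈ 7.4162*I)
70*69 + R = 70*69 + I*sqrt(55) = 4830 + I*sqrt(55)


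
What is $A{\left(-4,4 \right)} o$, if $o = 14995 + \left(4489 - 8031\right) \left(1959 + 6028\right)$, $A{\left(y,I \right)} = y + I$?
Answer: $0$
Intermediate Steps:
$A{\left(y,I \right)} = I + y$
$o = -28274959$ ($o = 14995 - 28289954 = -28274959$)
$A{\left(-4,4 \right)} o = \left(4 - 4\right) \left(-28274959\right) = 0 \left(-28274959\right) = 0$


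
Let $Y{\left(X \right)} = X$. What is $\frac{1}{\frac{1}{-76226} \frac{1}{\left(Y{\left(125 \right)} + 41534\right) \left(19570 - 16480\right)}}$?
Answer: $-9812291706060$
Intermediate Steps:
$\frac{1}{\frac{1}{-76226} \frac{1}{\left(Y{\left(125 \right)} + 41534\right) \left(19570 - 16480\right)}} = \frac{1}{\frac{1}{-76226} \frac{1}{\left(125 + 41534\right) \left(19570 - 16480\right)}} = \frac{1}{\left(- \frac{1}{76226}\right) \frac{1}{41659 \cdot 3090}} = \frac{1}{\left(- \frac{1}{76226}\right) \frac{1}{128726310}} = \frac{1}{- \frac{1}{9812291706060}} = -9812291706060$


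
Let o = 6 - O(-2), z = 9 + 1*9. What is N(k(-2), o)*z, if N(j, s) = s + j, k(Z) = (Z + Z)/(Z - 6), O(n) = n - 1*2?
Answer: 189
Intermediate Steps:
O(n) = -2 + n (O(n) = n - 2 = -2 + n)
k(Z) = 2*Z/(-6 + Z) (k(Z) = (2*Z)/(-6 + Z) = 2*Z/(-6 + Z))
z = 18 (z = 9 + 9 = 18)
o = 10 (o = 6 - (-2 - 2) = 6 - 1*(-4) = 6 + 4 = 10)
N(j, s) = j + s
N(k(-2), o)*z = (2*(-2)/(-6 - 2) + 10)*18 = (2*(-2)/(-8) + 10)*18 = (2*(-2)*(-⅛) + 10)*18 = (½ + 10)*18 = (21/2)*18 = 189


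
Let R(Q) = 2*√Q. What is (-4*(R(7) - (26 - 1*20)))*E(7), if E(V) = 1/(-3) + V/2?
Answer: 76 - 76*√7/3 ≈ 8.9743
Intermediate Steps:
E(V) = -⅓ + V/2 (E(V) = 1*(-⅓) + V*(½) = -⅓ + V/2)
(-4*(R(7) - (26 - 1*20)))*E(7) = (-4*(2*√7 - (26 - 1*20)))*(-⅓ + (½)*7) = (-4*(2*√7 - (26 - 20)))*(-⅓ + 7/2) = -4*(2*√7 - 1*6)*(19/6) = -4*(2*√7 - 6)*(19/6) = -4*(-6 + 2*√7)*(19/6) = (24 - 8*√7)*(19/6) = 76 - 76*√7/3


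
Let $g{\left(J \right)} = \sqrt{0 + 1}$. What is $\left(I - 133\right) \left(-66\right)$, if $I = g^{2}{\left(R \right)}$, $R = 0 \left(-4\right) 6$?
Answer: $8712$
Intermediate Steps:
$R = 0$ ($R = 0 \cdot 6 = 0$)
$g{\left(J \right)} = 1$ ($g{\left(J \right)} = \sqrt{1} = 1$)
$I = 1$ ($I = 1^{2} = 1$)
$\left(I - 133\right) \left(-66\right) = \left(1 - 133\right) \left(-66\right) = \left(-132\right) \left(-66\right) = 8712$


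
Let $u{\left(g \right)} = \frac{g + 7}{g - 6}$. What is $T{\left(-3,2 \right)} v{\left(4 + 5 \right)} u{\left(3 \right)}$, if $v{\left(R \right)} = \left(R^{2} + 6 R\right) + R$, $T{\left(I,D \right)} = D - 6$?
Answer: $1920$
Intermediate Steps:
$T{\left(I,D \right)} = -6 + D$ ($T{\left(I,D \right)} = D - 6 = -6 + D$)
$u{\left(g \right)} = \frac{7 + g}{-6 + g}$
$v{\left(R \right)} = R^{2} + 7 R$
$T{\left(-3,2 \right)} v{\left(4 + 5 \right)} u{\left(3 \right)} = \left(-6 + 2\right) \left(4 + 5\right) \left(7 + \left(4 + 5\right)\right) \frac{7 + 3}{-6 + 3} = - 4 \cdot 9 \left(7 + 9\right) \frac{1}{-3} \cdot 10 = - 4 \cdot 9 \cdot 16 \left(\left(- \frac{1}{3}\right) 10\right) = \left(-4\right) 144 \left(- \frac{10}{3}\right) = \left(-576\right) \left(- \frac{10}{3}\right) = 1920$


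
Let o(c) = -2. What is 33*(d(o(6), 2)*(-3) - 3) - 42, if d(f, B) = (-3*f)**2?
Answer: -3705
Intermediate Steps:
d(f, B) = 9*f**2
33*(d(o(6), 2)*(-3) - 3) - 42 = 33*((9*(-2)**2)*(-3) - 3) - 42 = 33*((9*4)*(-3) - 3) - 42 = 33*(36*(-3) - 3) - 42 = 33*(-108 - 3) - 42 = 33*(-111) - 42 = -3663 - 42 = -3705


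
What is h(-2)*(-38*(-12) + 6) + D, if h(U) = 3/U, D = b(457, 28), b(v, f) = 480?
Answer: -213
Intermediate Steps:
D = 480
h(-2)*(-38*(-12) + 6) + D = (3/(-2))*(-38*(-12) + 6) + 480 = (3*(-1/2))*(456 + 6) + 480 = -3/2*462 + 480 = -693 + 480 = -213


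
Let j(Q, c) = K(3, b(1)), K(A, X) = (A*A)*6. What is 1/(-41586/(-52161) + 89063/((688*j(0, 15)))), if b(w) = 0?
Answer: 645961824/2063539405 ≈ 0.31304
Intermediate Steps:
K(A, X) = 6*A² (K(A, X) = A²*6 = 6*A²)
j(Q, c) = 54 (j(Q, c) = 6*3² = 6*9 = 54)
1/(-41586/(-52161) + 89063/((688*j(0, 15)))) = 1/(-41586/(-52161) + 89063/((688*54))) = 1/(-41586*(-1/52161) + 89063/37152) = 1/(13862/17387 + 89063*(1/37152)) = 1/(13862/17387 + 89063/37152) = 1/(2063539405/645961824) = 645961824/2063539405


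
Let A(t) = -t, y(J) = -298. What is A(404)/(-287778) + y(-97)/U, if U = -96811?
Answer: 62434744/13930037979 ≈ 0.0044820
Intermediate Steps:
A(404)/(-287778) + y(-97)/U = -1*404/(-287778) - 298/(-96811) = -404*(-1/287778) - 298*(-1/96811) = 202/143889 + 298/96811 = 62434744/13930037979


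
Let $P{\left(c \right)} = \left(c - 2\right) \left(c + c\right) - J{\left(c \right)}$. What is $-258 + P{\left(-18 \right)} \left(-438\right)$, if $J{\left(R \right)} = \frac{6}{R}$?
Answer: $-315764$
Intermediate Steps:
$P{\left(c \right)} = - \frac{6}{c} + 2 c \left(-2 + c\right)$ ($P{\left(c \right)} = \left(c - 2\right) \left(c + c\right) - \frac{6}{c} = \left(-2 + c\right) 2 c - \frac{6}{c} = 2 c \left(-2 + c\right) - \frac{6}{c} = - \frac{6}{c} + 2 c \left(-2 + c\right)$)
$-258 + P{\left(-18 \right)} \left(-438\right) = -258 + \frac{2 \left(-3 + \left(-18\right)^{2} \left(-2 - 18\right)\right)}{-18} \left(-438\right) = -258 + 2 \left(- \frac{1}{18}\right) \left(-3 + 324 \left(-20\right)\right) \left(-438\right) = -258 + 2 \left(- \frac{1}{18}\right) \left(-3 - 6480\right) \left(-438\right) = -258 + 2 \left(- \frac{1}{18}\right) \left(-6483\right) \left(-438\right) = -258 + \frac{2161}{3} \left(-438\right) = -258 - 315506 = -315764$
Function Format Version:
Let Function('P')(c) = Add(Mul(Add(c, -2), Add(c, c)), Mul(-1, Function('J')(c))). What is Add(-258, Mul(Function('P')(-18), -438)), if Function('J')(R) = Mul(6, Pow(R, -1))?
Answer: -315764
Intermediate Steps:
Function('P')(c) = Add(Mul(-6, Pow(c, -1)), Mul(2, c, Add(-2, c))) (Function('P')(c) = Add(Mul(Add(c, -2), Add(c, c)), Mul(-1, Mul(6, Pow(c, -1)))) = Add(Mul(Add(-2, c), Mul(2, c)), Mul(-6, Pow(c, -1))) = Add(Mul(2, c, Add(-2, c)), Mul(-6, Pow(c, -1))) = Add(Mul(-6, Pow(c, -1)), Mul(2, c, Add(-2, c))))
Add(-258, Mul(Function('P')(-18), -438)) = Add(-258, Mul(Mul(2, Pow(-18, -1), Add(-3, Mul(Pow(-18, 2), Add(-2, -18)))), -438)) = Add(-258, Mul(Mul(2, Rational(-1, 18), Add(-3, Mul(324, -20))), -438)) = Add(-258, Mul(Mul(2, Rational(-1, 18), Add(-3, -6480)), -438)) = Add(-258, Mul(Mul(2, Rational(-1, 18), -6483), -438)) = Add(-258, Mul(Rational(2161, 3), -438)) = Add(-258, -315506) = -315764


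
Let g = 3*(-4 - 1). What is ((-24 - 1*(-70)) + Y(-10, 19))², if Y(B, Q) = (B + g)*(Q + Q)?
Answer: 817216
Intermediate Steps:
g = -15 (g = 3*(-5) = -15)
Y(B, Q) = 2*Q*(-15 + B) (Y(B, Q) = (B - 15)*(Q + Q) = (-15 + B)*(2*Q) = 2*Q*(-15 + B))
((-24 - 1*(-70)) + Y(-10, 19))² = ((-24 - 1*(-70)) + 2*19*(-15 - 10))² = ((-24 + 70) + 2*19*(-25))² = (46 - 950)² = (-904)² = 817216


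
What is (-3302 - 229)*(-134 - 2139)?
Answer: 8025963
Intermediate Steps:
(-3302 - 229)*(-134 - 2139) = -3531*(-2273) = 8025963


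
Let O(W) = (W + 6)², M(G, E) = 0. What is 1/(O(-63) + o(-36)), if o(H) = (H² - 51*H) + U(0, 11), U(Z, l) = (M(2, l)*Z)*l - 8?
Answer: 1/6373 ≈ 0.00015691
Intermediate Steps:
O(W) = (6 + W)²
U(Z, l) = -8 (U(Z, l) = (0*Z)*l - 8 = 0*l - 8 = 0 - 8 = -8)
o(H) = -8 + H² - 51*H (o(H) = (H² - 51*H) - 8 = -8 + H² - 51*H)
1/(O(-63) + o(-36)) = 1/((6 - 63)² + (-8 + (-36)² - 51*(-36))) = 1/((-57)² + (-8 + 1296 + 1836)) = 1/(3249 + 3124) = 1/6373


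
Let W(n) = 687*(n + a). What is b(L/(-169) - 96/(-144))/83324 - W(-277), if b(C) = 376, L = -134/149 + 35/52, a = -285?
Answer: 8042724208/20831 ≈ 3.8609e+5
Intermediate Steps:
W(n) = -195795 + 687*n (W(n) = 687*(n - 285) = 687*(-285 + n) = -195795 + 687*n)
L = -1753/7748 (L = -134*1/149 + 35*(1/52) = -134/149 + 35/52 = -1753/7748 ≈ -0.22625)
b(L/(-169) - 96/(-144))/83324 - W(-277) = 376/83324 - (-195795 + 687*(-277)) = 376*(1/83324) - (-195795 - 190299) = 94/20831 - 1*(-386094) = 94/20831 + 386094 = 8042724208/20831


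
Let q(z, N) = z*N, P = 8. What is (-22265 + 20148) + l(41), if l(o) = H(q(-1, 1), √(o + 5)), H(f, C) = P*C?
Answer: -2117 + 8*√46 ≈ -2062.7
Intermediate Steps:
q(z, N) = N*z
H(f, C) = 8*C
l(o) = 8*√(5 + o) (l(o) = 8*√(o + 5) = 8*√(5 + o))
(-22265 + 20148) + l(41) = (-22265 + 20148) + 8*√(5 + 41) = -2117 + 8*√46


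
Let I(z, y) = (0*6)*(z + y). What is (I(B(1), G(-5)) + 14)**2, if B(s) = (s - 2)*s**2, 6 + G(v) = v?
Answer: 196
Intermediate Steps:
G(v) = -6 + v
B(s) = s**2*(-2 + s) (B(s) = (-2 + s)*s**2 = s**2*(-2 + s))
I(z, y) = 0 (I(z, y) = 0*(y + z) = 0)
(I(B(1), G(-5)) + 14)**2 = (0 + 14)**2 = 14**2 = 196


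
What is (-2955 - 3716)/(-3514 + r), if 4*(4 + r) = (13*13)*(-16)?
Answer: 6671/4194 ≈ 1.5906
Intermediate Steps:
r = -680 (r = -4 + ((13*13)*(-16))/4 = -4 + (169*(-16))/4 = -4 + (¼)*(-2704) = -4 - 676 = -680)
(-2955 - 3716)/(-3514 + r) = (-2955 - 3716)/(-3514 - 680) = -6671/(-4194) = -6671*(-1/4194) = 6671/4194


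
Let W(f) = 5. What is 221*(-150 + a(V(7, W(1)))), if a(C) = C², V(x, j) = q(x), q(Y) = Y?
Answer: -22321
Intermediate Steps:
V(x, j) = x
221*(-150 + a(V(7, W(1)))) = 221*(-150 + 7²) = 221*(-150 + 49) = 221*(-101) = -22321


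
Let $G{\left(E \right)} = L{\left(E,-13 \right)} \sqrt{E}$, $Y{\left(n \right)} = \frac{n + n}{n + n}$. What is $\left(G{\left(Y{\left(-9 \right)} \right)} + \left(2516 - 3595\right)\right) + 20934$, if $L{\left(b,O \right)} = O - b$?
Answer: $19841$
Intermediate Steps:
$Y{\left(n \right)} = 1$ ($Y{\left(n \right)} = \frac{2 n}{2 n} = 2 n \frac{1}{2 n} = 1$)
$G{\left(E \right)} = \sqrt{E} \left(-13 - E\right)$ ($G{\left(E \right)} = \left(-13 - E\right) \sqrt{E} = \sqrt{E} \left(-13 - E\right)$)
$\left(G{\left(Y{\left(-9 \right)} \right)} + \left(2516 - 3595\right)\right) + 20934 = \left(\sqrt{1} \left(-13 - 1\right) + \left(2516 - 3595\right)\right) + 20934 = \left(1 \left(-13 - 1\right) - 1079\right) + 20934 = \left(1 \left(-14\right) - 1079\right) + 20934 = \left(-14 - 1079\right) + 20934 = -1093 + 20934 = 19841$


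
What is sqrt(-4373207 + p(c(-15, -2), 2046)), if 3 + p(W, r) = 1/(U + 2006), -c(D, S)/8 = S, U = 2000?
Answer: 11*I*sqrt(580011830674)/4006 ≈ 2091.2*I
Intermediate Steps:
c(D, S) = -8*S
p(W, r) = -12017/4006 (p(W, r) = -3 + 1/(2000 + 2006) = -3 + 1/4006 = -12017/4006)
sqrt(-4373207 + p(c(-15, -2), 2046)) = sqrt(-4373207 - 12017/4006) = sqrt(-17519079259/4006) = 11*I*sqrt(580011830674)/4006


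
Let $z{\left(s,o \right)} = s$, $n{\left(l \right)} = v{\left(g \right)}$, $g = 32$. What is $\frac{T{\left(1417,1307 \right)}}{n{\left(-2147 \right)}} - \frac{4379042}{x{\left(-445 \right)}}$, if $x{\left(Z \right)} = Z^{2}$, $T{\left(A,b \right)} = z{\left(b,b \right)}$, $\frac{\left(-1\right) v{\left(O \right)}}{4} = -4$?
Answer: $\frac{188754003}{3168400} \approx 59.574$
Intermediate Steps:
$v{\left(O \right)} = 16$ ($v{\left(O \right)} = \left(-4\right) \left(-4\right) = 16$)
$n{\left(l \right)} = 16$
$T{\left(A,b \right)} = b$
$\frac{T{\left(1417,1307 \right)}}{n{\left(-2147 \right)}} - \frac{4379042}{x{\left(-445 \right)}} = \frac{1307}{16} - \frac{4379042}{\left(-445\right)^{2}} = 1307 \cdot \frac{1}{16} - \frac{4379042}{198025} = \frac{1307}{16} - \frac{4379042}{198025} = \frac{188754003}{3168400}$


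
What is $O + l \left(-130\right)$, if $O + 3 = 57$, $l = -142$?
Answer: $18514$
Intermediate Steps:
$O = 54$ ($O = -3 + 57 = 54$)
$O + l \left(-130\right) = 54 - -18460 = 54 + 18460 = 18514$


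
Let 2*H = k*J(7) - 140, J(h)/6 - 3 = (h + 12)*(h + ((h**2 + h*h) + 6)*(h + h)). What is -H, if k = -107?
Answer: 8923870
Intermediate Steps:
J(h) = 18 + 6*(12 + h)*(h + 2*h*(6 + 2*h**2)) (J(h) = 18 + 6*((h + 12)*(h + ((h**2 + h*h) + 6)*(h + h))) = 18 + 6*((12 + h)*(h + ((h**2 + h**2) + 6)*(2*h))) = 18 + 6*((12 + h)*(h + (2*h**2 + 6)*(2*h))) = 18 + 6*((12 + h)*(h + (6 + 2*h**2)*(2*h))) = 18 + 6*((12 + h)*(h + 2*h*(6 + 2*h**2))) = 18 + 6*(12 + h)*(h + 2*h*(6 + 2*h**2)))
H = -8923870 (H = (-107*(18 + 24*7**4 + 78*7**2 + 288*7**3 + 936*7) - 140)/2 = (-107*(18 + 24*2401 + 78*49 + 288*343 + 6552) - 140)/2 = (-107*(18 + 57624 + 3822 + 98784 + 6552) - 140)/2 = (-107*166800 - 140)/2 = (-17847600 - 140)/2 = (1/2)*(-17847740) = -8923870)
-H = -1*(-8923870) = 8923870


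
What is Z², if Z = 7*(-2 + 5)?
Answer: 441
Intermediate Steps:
Z = 21 (Z = 7*3 = 21)
Z² = 21² = 441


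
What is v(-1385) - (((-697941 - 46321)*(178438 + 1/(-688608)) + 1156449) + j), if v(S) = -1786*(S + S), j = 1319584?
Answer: 45726013672578541/344304 ≈ 1.3281e+11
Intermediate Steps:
v(S) = -3572*S
v(-1385) - (((-697941 - 46321)*(178438 + 1/(-688608)) + 1156449) + j) = -3572*(-1385) - (((-697941 - 46321)*(178438 + 1/(-688608)) + 1156449) + 1319584) = 4947220 - ((-744262*(178438 - 1/688608) + 1156449) + 1319584) = 4947220 - ((-744262*122873834303/688608 + 1156449) + 1319584) = 4947220 - ((-45725162833009693/344304 + 1156449) + 1319584) = 4947220 - (-45724764662993197/344304 + 1319584) = 4947220 - 1*(-45724310324943661/344304) = 4947220 + 45724310324943661/344304 = 45726013672578541/344304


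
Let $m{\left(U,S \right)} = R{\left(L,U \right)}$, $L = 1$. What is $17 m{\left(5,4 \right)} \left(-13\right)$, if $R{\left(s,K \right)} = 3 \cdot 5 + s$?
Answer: $-3536$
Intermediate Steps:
$R{\left(s,K \right)} = 15 + s$
$m{\left(U,S \right)} = 16$ ($m{\left(U,S \right)} = 15 + 1 = 16$)
$17 m{\left(5,4 \right)} \left(-13\right) = 17 \cdot 16 \left(-13\right) = 272 \left(-13\right) = -3536$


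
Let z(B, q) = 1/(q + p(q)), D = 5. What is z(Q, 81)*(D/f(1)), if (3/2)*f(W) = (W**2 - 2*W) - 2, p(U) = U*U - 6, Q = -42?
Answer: -5/13272 ≈ -0.00037673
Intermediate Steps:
p(U) = -6 + U**2 (p(U) = U**2 - 6 = -6 + U**2)
f(W) = -4/3 - 4*W/3 + 2*W**2/3 (f(W) = 2*((W**2 - 2*W) - 2)/3 = 2*(-2 + W**2 - 2*W)/3 = -4/3 - 4*W/3 + 2*W**2/3)
z(B, q) = 1/(-6 + q + q**2) (z(B, q) = 1/(q + (-6 + q**2)) = 1/(-6 + q + q**2))
z(Q, 81)*(D/f(1)) = (5/(-4/3 - 4/3*1 + (2/3)*1**2))/(-6 + 81 + 81**2) = (5/(-4/3 - 4/3 + (2/3)*1))/(-6 + 81 + 6561) = (5/(-4/3 - 4/3 + 2/3))/6636 = (5/(-2))/6636 = (5*(-1/2))/6636 = (1/6636)*(-5/2) = -5/13272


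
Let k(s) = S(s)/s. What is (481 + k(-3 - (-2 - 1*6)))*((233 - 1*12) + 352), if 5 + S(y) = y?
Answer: 275613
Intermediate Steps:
S(y) = -5 + y
k(s) = (-5 + s)/s
(481 + k(-3 - (-2 - 1*6)))*((233 - 1*12) + 352) = (481 + (-5 + (-3 - (-2 - 1*6)))/(-3 - (-2 - 1*6)))*((233 - 1*12) + 352) = (481 + (-5 + (-3 - (-2 - 6)))/(-3 - (-2 - 6)))*((233 - 12) + 352) = (481 + (-5 + (-3 - 1*(-8)))/(-3 - 1*(-8)))*(221 + 352) = (481 + (-5 + (-3 + 8))/(-3 + 8))*573 = (481 + (-5 + 5)/5)*573 = (481 + (1/5)*0)*573 = (481 + 0)*573 = 481*573 = 275613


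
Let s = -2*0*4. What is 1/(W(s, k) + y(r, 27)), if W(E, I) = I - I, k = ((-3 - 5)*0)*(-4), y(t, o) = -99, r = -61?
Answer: -1/99 ≈ -0.010101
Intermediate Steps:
s = 0 (s = 0*4 = 0)
k = 0 (k = -8*0*(-4) = 0*(-4) = 0)
W(E, I) = 0
1/(W(s, k) + y(r, 27)) = 1/(0 - 99) = 1/(-99) = -1/99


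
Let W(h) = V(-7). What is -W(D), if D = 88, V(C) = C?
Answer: 7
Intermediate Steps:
W(h) = -7
-W(D) = -1*(-7) = 7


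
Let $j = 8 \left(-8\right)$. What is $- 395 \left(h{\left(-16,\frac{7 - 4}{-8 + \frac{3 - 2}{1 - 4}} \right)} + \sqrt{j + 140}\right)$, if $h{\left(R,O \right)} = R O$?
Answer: $- \frac{11376}{5} - 790 \sqrt{19} \approx -5718.7$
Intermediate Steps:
$j = -64$
$h{\left(R,O \right)} = O R$
$- 395 \left(h{\left(-16,\frac{7 - 4}{-8 + \frac{3 - 2}{1 - 4}} \right)} + \sqrt{j + 140}\right) = - 395 \left(\frac{7 - 4}{-8 + \frac{3 - 2}{1 - 4}} \left(-16\right) + \sqrt{-64 + 140}\right) = - 395 \left(\frac{3}{-8 + 1 \frac{1}{-3}} \left(-16\right) + \sqrt{76}\right) = - 395 \left(\frac{3}{-8 + 1 \left(- \frac{1}{3}\right)} \left(-16\right) + 2 \sqrt{19}\right) = - 395 \left(\frac{3}{-8 - \frac{1}{3}} \left(-16\right) + 2 \sqrt{19}\right) = - 395 \left(\frac{3}{- \frac{25}{3}} \left(-16\right) + 2 \sqrt{19}\right) = - 395 \left(3 \left(- \frac{3}{25}\right) \left(-16\right) + 2 \sqrt{19}\right) = - 395 \left(\left(- \frac{9}{25}\right) \left(-16\right) + 2 \sqrt{19}\right) = - 395 \left(\frac{144}{25} + 2 \sqrt{19}\right) = - \frac{11376}{5} - 790 \sqrt{19}$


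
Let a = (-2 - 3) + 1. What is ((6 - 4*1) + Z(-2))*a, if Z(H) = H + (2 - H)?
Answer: -16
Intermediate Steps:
Z(H) = 2
a = -4 (a = -5 + 1 = -4)
((6 - 4*1) + Z(-2))*a = ((6 - 4*1) + 2)*(-4) = ((6 - 4) + 2)*(-4) = (2 + 2)*(-4) = 4*(-4) = -16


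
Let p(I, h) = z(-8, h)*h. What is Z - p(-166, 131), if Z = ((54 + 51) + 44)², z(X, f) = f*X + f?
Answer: 142328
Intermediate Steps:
z(X, f) = f + X*f (z(X, f) = X*f + f = f + X*f)
p(I, h) = -7*h² (p(I, h) = (h*(1 - 8))*h = (h*(-7))*h = (-7*h)*h = -7*h²)
Z = 22201 (Z = (105 + 44)² = 149² = 22201)
Z - p(-166, 131) = 22201 - (-7)*131² = 22201 - (-7)*17161 = 22201 - 1*(-120127) = 22201 + 120127 = 142328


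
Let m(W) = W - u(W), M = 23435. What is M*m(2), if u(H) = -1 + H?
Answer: 23435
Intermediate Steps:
m(W) = 1 (m(W) = W - (-1 + W) = W + (1 - W) = 1)
M*m(2) = 23435*1 = 23435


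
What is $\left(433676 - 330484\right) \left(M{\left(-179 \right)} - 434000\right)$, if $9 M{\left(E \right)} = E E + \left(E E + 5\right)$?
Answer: $- \frac{396454686296}{9} \approx -4.4051 \cdot 10^{10}$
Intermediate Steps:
$M{\left(E \right)} = \frac{5}{9} + \frac{2 E^{2}}{9}$ ($M{\left(E \right)} = \frac{E E + \left(E E + 5\right)}{9} = \frac{E^{2} + \left(E^{2} + 5\right)}{9} = \frac{E^{2} + \left(5 + E^{2}\right)}{9} = \frac{5 + 2 E^{2}}{9} = \frac{5}{9} + \frac{2 E^{2}}{9}$)
$\left(433676 - 330484\right) \left(M{\left(-179 \right)} - 434000\right) = \left(433676 - 330484\right) \left(\left(\frac{5}{9} + \frac{2 \left(-179\right)^{2}}{9}\right) - 434000\right) = 103192 \left(\left(\frac{5}{9} + \frac{2}{9} \cdot 32041\right) - 434000\right) = 103192 \left(\left(\frac{5}{9} + \frac{64082}{9}\right) - 434000\right) = 103192 \left(\frac{64087}{9} - 434000\right) = 103192 \left(- \frac{3841913}{9}\right) = - \frac{396454686296}{9}$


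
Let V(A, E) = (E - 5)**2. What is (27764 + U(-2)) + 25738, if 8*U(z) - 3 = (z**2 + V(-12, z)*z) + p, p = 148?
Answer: 428073/8 ≈ 53509.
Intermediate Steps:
V(A, E) = (-5 + E)**2
U(z) = 151/8 + z**2/8 + z*(-5 + z)**2/8 (U(z) = 3/8 + ((z**2 + (-5 + z)**2*z) + 148)/8 = 3/8 + ((z**2 + z*(-5 + z)**2) + 148)/8 = 3/8 + (148 + z**2 + z*(-5 + z)**2)/8 = 3/8 + (37/2 + z**2/8 + z*(-5 + z)**2/8) = 151/8 + z**2/8 + z*(-5 + z)**2/8)
(27764 + U(-2)) + 25738 = (27764 + (151/8 + (1/8)*(-2)**2 + (1/8)*(-2)*(-5 - 2)**2)) + 25738 = (27764 + (151/8 + (1/8)*4 + (1/8)*(-2)*(-7)**2)) + 25738 = (27764 + (151/8 + 1/2 + (1/8)*(-2)*49)) + 25738 = (27764 + (151/8 + 1/2 - 49/4)) + 25738 = (27764 + 57/8) + 25738 = 222169/8 + 25738 = 428073/8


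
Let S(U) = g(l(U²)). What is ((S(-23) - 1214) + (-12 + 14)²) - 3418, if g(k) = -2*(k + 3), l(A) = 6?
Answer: -4646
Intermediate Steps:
g(k) = -6 - 2*k (g(k) = -2*(3 + k) = -6 - 2*k)
S(U) = -18 (S(U) = -6 - 2*6 = -6 - 12 = -18)
((S(-23) - 1214) + (-12 + 14)²) - 3418 = ((-18 - 1214) + (-12 + 14)²) - 3418 = (-1232 + 2²) - 3418 = (-1232 + 4) - 3418 = -1228 - 3418 = -4646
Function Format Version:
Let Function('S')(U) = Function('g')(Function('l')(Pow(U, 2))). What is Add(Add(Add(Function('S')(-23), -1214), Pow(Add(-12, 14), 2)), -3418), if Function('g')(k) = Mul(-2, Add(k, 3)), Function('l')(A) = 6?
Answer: -4646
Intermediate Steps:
Function('g')(k) = Add(-6, Mul(-2, k)) (Function('g')(k) = Mul(-2, Add(3, k)) = Add(-6, Mul(-2, k)))
Function('S')(U) = -18 (Function('S')(U) = Add(-6, Mul(-2, 6)) = Add(-6, -12) = -18)
Add(Add(Add(Function('S')(-23), -1214), Pow(Add(-12, 14), 2)), -3418) = Add(Add(Add(-18, -1214), Pow(Add(-12, 14), 2)), -3418) = Add(Add(-1232, Pow(2, 2)), -3418) = Add(Add(-1232, 4), -3418) = Add(-1228, -3418) = -4646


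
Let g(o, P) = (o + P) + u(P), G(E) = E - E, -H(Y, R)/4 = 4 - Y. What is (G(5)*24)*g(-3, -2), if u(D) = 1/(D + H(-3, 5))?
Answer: 0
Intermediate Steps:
H(Y, R) = -16 + 4*Y (H(Y, R) = -4*(4 - Y) = -16 + 4*Y)
u(D) = 1/(-28 + D) (u(D) = 1/(D + (-16 + 4*(-3))) = 1/(D + (-16 - 12)) = 1/(D - 28) = 1/(-28 + D))
G(E) = 0
g(o, P) = P + o + 1/(-28 + P) (g(o, P) = (o + P) + 1/(-28 + P) = (P + o) + 1/(-28 + P) = P + o + 1/(-28 + P))
(G(5)*24)*g(-3, -2) = (0*24)*((1 + (-28 - 2)*(-2 - 3))/(-28 - 2)) = 0*((1 - 30*(-5))/(-30)) = 0*(-(1 + 150)/30) = 0*(-1/30*151) = 0*(-151/30) = 0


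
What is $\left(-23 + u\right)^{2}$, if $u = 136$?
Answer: $12769$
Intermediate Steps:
$\left(-23 + u\right)^{2} = \left(-23 + 136\right)^{2} = 113^{2} = 12769$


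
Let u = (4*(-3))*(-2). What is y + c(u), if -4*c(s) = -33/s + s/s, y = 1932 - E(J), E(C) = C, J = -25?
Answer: 62627/32 ≈ 1957.1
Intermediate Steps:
y = 1957 (y = 1932 - 1*(-25) = 1932 + 25 = 1957)
u = 24 (u = -12*(-2) = 24)
c(s) = -¼ + 33/(4*s) (c(s) = -(-33/s + s/s)/4 = -(-33/s + 1)/4 = -(1 - 33/s)/4 = -¼ + 33/(4*s))
y + c(u) = 1957 + (¼)*(33 - 1*24)/24 = 1957 + (¼)*(1/24)*(33 - 24) = 1957 + (¼)*(1/24)*9 = 1957 + 3/32 = 62627/32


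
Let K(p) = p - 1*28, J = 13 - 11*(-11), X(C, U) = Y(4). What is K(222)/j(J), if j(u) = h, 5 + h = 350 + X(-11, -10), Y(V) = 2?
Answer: 194/347 ≈ 0.55908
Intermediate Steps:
X(C, U) = 2
J = 134 (J = 13 + 121 = 134)
h = 347 (h = -5 + (350 + 2) = -5 + 352 = 347)
K(p) = -28 + p (K(p) = p - 28 = -28 + p)
j(u) = 347
K(222)/j(J) = (-28 + 222)/347 = 194*(1/347) = 194/347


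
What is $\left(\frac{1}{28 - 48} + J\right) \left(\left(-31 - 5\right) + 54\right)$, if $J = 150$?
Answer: $\frac{26991}{10} \approx 2699.1$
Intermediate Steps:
$\left(\frac{1}{28 - 48} + J\right) \left(\left(-31 - 5\right) + 54\right) = \left(\frac{1}{28 - 48} + 150\right) \left(\left(-31 - 5\right) + 54\right) = \left(\frac{1}{-20} + 150\right) \left(-36 + 54\right) = \left(- \frac{1}{20} + 150\right) 18 = \frac{2999}{20} \cdot 18 = \frac{26991}{10}$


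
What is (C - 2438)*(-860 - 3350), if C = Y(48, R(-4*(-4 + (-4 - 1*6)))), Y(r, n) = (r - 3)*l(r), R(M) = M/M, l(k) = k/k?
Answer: 10074530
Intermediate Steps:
l(k) = 1
R(M) = 1
Y(r, n) = -3 + r (Y(r, n) = (r - 3)*1 = (-3 + r)*1 = -3 + r)
C = 45 (C = -3 + 48 = 45)
(C - 2438)*(-860 - 3350) = (45 - 2438)*(-860 - 3350) = -2393*(-4210) = 10074530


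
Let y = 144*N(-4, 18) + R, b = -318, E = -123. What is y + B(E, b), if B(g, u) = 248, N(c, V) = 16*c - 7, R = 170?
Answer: -9806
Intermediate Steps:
N(c, V) = -7 + 16*c
y = -10054 (y = 144*(-7 + 16*(-4)) + 170 = 144*(-7 - 64) + 170 = 144*(-71) + 170 = -10224 + 170 = -10054)
y + B(E, b) = -10054 + 248 = -9806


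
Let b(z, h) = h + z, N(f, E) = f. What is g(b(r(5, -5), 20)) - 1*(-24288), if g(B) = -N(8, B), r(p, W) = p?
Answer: 24280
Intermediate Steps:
g(B) = -8 (g(B) = -1*8 = -8)
g(b(r(5, -5), 20)) - 1*(-24288) = -8 - 1*(-24288) = -8 + 24288 = 24280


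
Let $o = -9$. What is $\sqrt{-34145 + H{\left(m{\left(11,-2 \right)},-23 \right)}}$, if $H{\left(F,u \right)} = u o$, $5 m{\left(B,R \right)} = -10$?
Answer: $i \sqrt{33938} \approx 184.22 i$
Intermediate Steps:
$m{\left(B,R \right)} = -2$ ($m{\left(B,R \right)} = \frac{1}{5} \left(-10\right) = -2$)
$H{\left(F,u \right)} = - 9 u$ ($H{\left(F,u \right)} = u \left(-9\right) = - 9 u$)
$\sqrt{-34145 + H{\left(m{\left(11,-2 \right)},-23 \right)}} = \sqrt{-34145 - -207} = \sqrt{-34145 + 207} = \sqrt{-33938} = i \sqrt{33938}$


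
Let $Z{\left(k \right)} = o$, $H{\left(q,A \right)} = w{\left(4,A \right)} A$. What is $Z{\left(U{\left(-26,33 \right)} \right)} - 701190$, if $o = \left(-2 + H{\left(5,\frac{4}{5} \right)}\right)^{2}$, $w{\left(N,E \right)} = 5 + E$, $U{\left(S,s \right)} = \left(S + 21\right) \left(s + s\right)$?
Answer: $- \frac{438239394}{625} \approx -7.0118 \cdot 10^{5}$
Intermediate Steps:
$U{\left(S,s \right)} = 2 s \left(21 + S\right)$ ($U{\left(S,s \right)} = \left(21 + S\right) 2 s = 2 s \left(21 + S\right)$)
$H{\left(q,A \right)} = A \left(5 + A\right)$ ($H{\left(q,A \right)} = \left(5 + A\right) A = A \left(5 + A\right)$)
$o = \frac{4356}{625}$ ($o = \left(-2 + \frac{4}{5} \left(5 + \frac{4}{5}\right)\right)^{2} = \left(-2 + 4 \cdot \frac{1}{5} \left(5 + 4 \cdot \frac{1}{5}\right)\right)^{2} = \left(-2 + \frac{4 \left(5 + \frac{4}{5}\right)}{5}\right)^{2} = \left(-2 + \frac{4}{5} \cdot \frac{29}{5}\right)^{2} = \left(-2 + \frac{116}{25}\right)^{2} = \left(\frac{66}{25}\right)^{2} = \frac{4356}{625} \approx 6.9696$)
$Z{\left(k \right)} = \frac{4356}{625}$
$Z{\left(U{\left(-26,33 \right)} \right)} - 701190 = \frac{4356}{625} - 701190 = - \frac{438239394}{625}$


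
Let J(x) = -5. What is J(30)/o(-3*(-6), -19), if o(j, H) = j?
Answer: -5/18 ≈ -0.27778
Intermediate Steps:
J(30)/o(-3*(-6), -19) = -5/((-3*(-6))) = -5/18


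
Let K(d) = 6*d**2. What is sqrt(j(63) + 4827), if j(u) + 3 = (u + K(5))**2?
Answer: 39*sqrt(33) ≈ 224.04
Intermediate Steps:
j(u) = -3 + (150 + u)**2 (j(u) = -3 + (u + 6*5**2)**2 = -3 + (u + 6*25)**2 = -3 + (u + 150)**2 = -3 + (150 + u)**2)
sqrt(j(63) + 4827) = sqrt((-3 + (150 + 63)**2) + 4827) = sqrt((-3 + 213**2) + 4827) = sqrt((-3 + 45369) + 4827) = sqrt(45366 + 4827) = sqrt(50193) = 39*sqrt(33)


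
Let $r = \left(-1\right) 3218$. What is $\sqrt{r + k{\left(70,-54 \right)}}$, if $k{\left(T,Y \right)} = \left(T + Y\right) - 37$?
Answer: $i \sqrt{3239} \approx 56.912 i$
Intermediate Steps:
$k{\left(T,Y \right)} = -37 + T + Y$
$r = -3218$
$\sqrt{r + k{\left(70,-54 \right)}} = \sqrt{-3218 - 21} = \sqrt{-3239} = i \sqrt{3239}$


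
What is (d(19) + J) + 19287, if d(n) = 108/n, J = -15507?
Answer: 71928/19 ≈ 3785.7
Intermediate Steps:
(d(19) + J) + 19287 = (108/19 - 15507) + 19287 = -294525/19 + 19287 = 71928/19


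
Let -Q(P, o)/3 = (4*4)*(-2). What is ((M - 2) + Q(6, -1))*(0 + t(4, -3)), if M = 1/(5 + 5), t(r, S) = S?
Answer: -2823/10 ≈ -282.30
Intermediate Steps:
Q(P, o) = 96 (Q(P, o) = -3*4*4*(-2) = -48*(-2) = -3*(-32) = 96)
M = 1/10 ≈ 0.10000
((M - 2) + Q(6, -1))*(0 + t(4, -3)) = ((1/10 - 2) + 96)*(0 - 3) = (-19/10 + 96)*(-3) = (941/10)*(-3) = -2823/10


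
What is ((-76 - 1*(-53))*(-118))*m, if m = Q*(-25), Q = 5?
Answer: -339250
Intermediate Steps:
m = -125 (m = 5*(-25) = -125)
((-76 - 1*(-53))*(-118))*m = ((-76 - 1*(-53))*(-118))*(-125) = ((-76 + 53)*(-118))*(-125) = -23*(-118)*(-125) = 2714*(-125) = -339250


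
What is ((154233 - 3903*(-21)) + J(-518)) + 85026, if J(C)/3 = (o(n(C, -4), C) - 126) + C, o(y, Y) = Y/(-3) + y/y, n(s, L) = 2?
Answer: 319811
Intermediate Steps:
o(y, Y) = 1 - Y/3 (o(y, Y) = Y*(-⅓) + 1 = -Y/3 + 1 = 1 - Y/3)
J(C) = -375 + 2*C (J(C) = 3*(((1 - C/3) - 126) + C) = 3*((-125 - C/3) + C) = 3*(-125 + 2*C/3) = -375 + 2*C)
((154233 - 3903*(-21)) + J(-518)) + 85026 = ((154233 - 3903*(-21)) + (-375 + 2*(-518))) + 85026 = ((154233 - 1*(-81963)) + (-375 - 1036)) + 85026 = ((154233 + 81963) - 1411) + 85026 = (236196 - 1411) + 85026 = 234785 + 85026 = 319811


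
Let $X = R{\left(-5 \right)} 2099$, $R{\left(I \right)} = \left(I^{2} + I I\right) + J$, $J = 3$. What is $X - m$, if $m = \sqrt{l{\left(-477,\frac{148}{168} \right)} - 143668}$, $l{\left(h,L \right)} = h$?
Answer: $111247 - i \sqrt{144145} \approx 1.1125 \cdot 10^{5} - 379.66 i$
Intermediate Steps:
$R{\left(I \right)} = 3 + 2 I^{2}$ ($R{\left(I \right)} = \left(I^{2} + I I\right) + 3 = \left(I^{2} + I^{2}\right) + 3 = 2 I^{2} + 3 = 3 + 2 I^{2}$)
$m = i \sqrt{144145}$ ($m = \sqrt{-477 - 143668} = \sqrt{-144145} = i \sqrt{144145} \approx 379.66 i$)
$X = 111247$ ($X = \left(3 + 2 \left(-5\right)^{2}\right) 2099 = \left(3 + 2 \cdot 25\right) 2099 = \left(3 + 50\right) 2099 = 53 \cdot 2099 = 111247$)
$X - m = 111247 - i \sqrt{144145}$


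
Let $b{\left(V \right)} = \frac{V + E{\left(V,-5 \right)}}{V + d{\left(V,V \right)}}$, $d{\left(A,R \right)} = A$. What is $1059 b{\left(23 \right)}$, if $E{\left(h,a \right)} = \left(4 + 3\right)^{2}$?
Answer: $\frac{38124}{23} \approx 1657.6$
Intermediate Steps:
$E{\left(h,a \right)} = 49$ ($E{\left(h,a \right)} = 7^{2} = 49$)
$b{\left(V \right)} = \frac{49 + V}{2 V}$ ($b{\left(V \right)} = \frac{V + 49}{V + V} = \frac{49 + V}{2 V}$)
$1059 b{\left(23 \right)} = 1059 \frac{49 + 23}{2 \cdot 23} = 1059 \cdot \frac{1}{2} \cdot \frac{1}{23} \cdot 72 = 1059 \cdot \frac{36}{23} = \frac{38124}{23}$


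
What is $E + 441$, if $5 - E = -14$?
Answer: $460$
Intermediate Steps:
$E = 19$ ($E = 5 - -14 = 5 + 14 = 19$)
$E + 441 = 19 + 441 = 460$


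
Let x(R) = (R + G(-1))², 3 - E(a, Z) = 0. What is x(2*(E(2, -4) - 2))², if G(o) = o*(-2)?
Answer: 256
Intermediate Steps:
G(o) = -2*o
E(a, Z) = 3 (E(a, Z) = 3 - 1*0 = 3 + 0 = 3)
x(R) = (2 + R)² (x(R) = (R - 2*(-1))² = (R + 2)² = (2 + R)²)
x(2*(E(2, -4) - 2))² = ((2 + 2*(3 - 2))²)² = ((2 + 2*1)²)² = ((2 + 2)²)² = (4²)² = 16² = 256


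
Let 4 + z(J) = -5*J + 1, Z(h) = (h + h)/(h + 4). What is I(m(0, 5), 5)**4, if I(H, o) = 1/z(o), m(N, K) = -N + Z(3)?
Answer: 1/614656 ≈ 1.6269e-6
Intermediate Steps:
Z(h) = 2*h/(4 + h) (Z(h) = (2*h)/(4 + h) = 2*h/(4 + h))
m(N, K) = 6/7 - N (m(N, K) = -N + 2*3/(4 + 3) = -N + 2*3/7 = -N + 2*3*(1/7) = -N + 6/7 = 6/7 - N)
z(J) = -3 - 5*J (z(J) = -4 + (-5*J + 1) = -4 + (1 - 5*J) = -3 - 5*J)
I(H, o) = 1/(-3 - 5*o)
I(m(0, 5), 5)**4 = (-1/(3 + 5*5))**4 = (-1/(3 + 25))**4 = (-1/28)**4 = 1/614656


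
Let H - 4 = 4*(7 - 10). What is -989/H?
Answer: 989/8 ≈ 123.63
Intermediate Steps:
H = -8 (H = 4 + 4*(7 - 10) = 4 + 4*(-3) = 4 - 12 = -8)
-989/H = -989/(-8) = -989*(-1/8) = 989/8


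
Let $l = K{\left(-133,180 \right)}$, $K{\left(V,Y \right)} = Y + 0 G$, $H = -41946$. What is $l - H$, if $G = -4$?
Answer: $42126$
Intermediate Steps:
$K{\left(V,Y \right)} = Y$ ($K{\left(V,Y \right)} = Y + 0 \left(-4\right) = Y + 0 = Y$)
$l = 180$
$l - H = 180 - -41946 = 180 + 41946 = 42126$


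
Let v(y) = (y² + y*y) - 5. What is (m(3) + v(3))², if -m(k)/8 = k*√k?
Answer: 1897 - 624*√3 ≈ 816.20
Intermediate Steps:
v(y) = -5 + 2*y² (v(y) = (y² + y²) - 5 = 2*y² - 5 = -5 + 2*y²)
m(k) = -8*k^(3/2) (m(k) = -8*k*√k = -8*k^(3/2))
(m(3) + v(3))² = (-24*√3 + (-5 + 2*3²))² = (-24*√3 + (-5 + 2*9))² = (-24*√3 + (-5 + 18))² = (-24*√3 + 13)² = (13 - 24*√3)²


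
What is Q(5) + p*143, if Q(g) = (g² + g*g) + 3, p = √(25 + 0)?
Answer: 768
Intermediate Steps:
p = 5 (p = √25 = 5)
Q(g) = 3 + 2*g² (Q(g) = (g² + g²) + 3 = 2*g² + 3 = 3 + 2*g²)
Q(5) + p*143 = (3 + 2*5²) + 5*143 = (3 + 2*25) + 715 = (3 + 50) + 715 = 53 + 715 = 768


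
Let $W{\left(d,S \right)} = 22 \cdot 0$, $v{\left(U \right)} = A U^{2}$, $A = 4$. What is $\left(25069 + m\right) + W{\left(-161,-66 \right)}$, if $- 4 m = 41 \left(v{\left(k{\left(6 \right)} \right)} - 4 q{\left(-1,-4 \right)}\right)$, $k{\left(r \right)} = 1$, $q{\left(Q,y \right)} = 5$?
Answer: $25233$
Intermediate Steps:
$v{\left(U \right)} = 4 U^{2}$
$W{\left(d,S \right)} = 0$
$m = 164$ ($m = - \frac{41 \left(4 \cdot 1^{2} - 20\right)}{4} = - \frac{41 \left(4 \cdot 1 - 20\right)}{4} = - \frac{41 \left(4 - 20\right)}{4} = - \frac{41 \left(-16\right)}{4} = \left(- \frac{1}{4}\right) \left(-656\right) = 164$)
$\left(25069 + m\right) + W{\left(-161,-66 \right)} = \left(25069 + 164\right) + 0 = 25233 + 0 = 25233$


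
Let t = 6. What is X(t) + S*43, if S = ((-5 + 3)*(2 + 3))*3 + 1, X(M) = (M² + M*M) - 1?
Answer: -1176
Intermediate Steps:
X(M) = -1 + 2*M² (X(M) = (M² + M²) - 1 = 2*M² - 1 = -1 + 2*M²)
S = -29 (S = -2*5*3 + 1 = -10*3 + 1 = -30 + 1 = -29)
X(t) + S*43 = (-1 + 2*6²) - 29*43 = (-1 + 2*36) - 1247 = (-1 + 72) - 1247 = 71 - 1247 = -1176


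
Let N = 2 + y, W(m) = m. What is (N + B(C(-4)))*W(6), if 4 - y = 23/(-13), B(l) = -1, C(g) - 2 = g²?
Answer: 528/13 ≈ 40.615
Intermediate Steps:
C(g) = 2 + g²
y = 75/13 (y = 4 - 23/(-13) = 4 - 23*(-1)/13 = 4 - 1*(-23/13) = 4 + 23/13 = 75/13 ≈ 5.7692)
N = 101/13 (N = 2 + 75/13 = 101/13 ≈ 7.7692)
(N + B(C(-4)))*W(6) = (101/13 - 1)*6 = (88/13)*6 = 528/13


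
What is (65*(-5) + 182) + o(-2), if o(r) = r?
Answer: -145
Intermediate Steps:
(65*(-5) + 182) + o(-2) = (65*(-5) + 182) - 2 = (-325 + 182) - 2 = -143 - 2 = -145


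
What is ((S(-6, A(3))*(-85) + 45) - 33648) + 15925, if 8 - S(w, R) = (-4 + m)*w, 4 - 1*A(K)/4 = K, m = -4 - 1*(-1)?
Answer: -14788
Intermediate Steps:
m = -3 (m = -4 + 1 = -3)
A(K) = 16 - 4*K
S(w, R) = 8 + 7*w (S(w, R) = 8 - (-4 - 3)*w = 8 - (-7)*w = 8 + 7*w)
((S(-6, A(3))*(-85) + 45) - 33648) + 15925 = (((8 + 7*(-6))*(-85) + 45) - 33648) + 15925 = (((8 - 42)*(-85) + 45) - 33648) + 15925 = ((-34*(-85) + 45) - 33648) + 15925 = ((2890 + 45) - 33648) + 15925 = (2935 - 33648) + 15925 = -30713 + 15925 = -14788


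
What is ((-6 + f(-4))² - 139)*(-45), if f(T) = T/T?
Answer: 5130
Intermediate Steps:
f(T) = 1
((-6 + f(-4))² - 139)*(-45) = ((-6 + 1)² - 139)*(-45) = ((-5)² - 139)*(-45) = (25 - 139)*(-45) = -114*(-45) = 5130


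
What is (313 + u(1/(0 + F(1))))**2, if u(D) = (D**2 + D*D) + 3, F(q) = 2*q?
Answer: 400689/4 ≈ 1.0017e+5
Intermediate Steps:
u(D) = 3 + 2*D**2 (u(D) = (D**2 + D**2) + 3 = 2*D**2 + 3 = 3 + 2*D**2)
(313 + u(1/(0 + F(1))))**2 = (313 + (3 + 2*(1/(0 + 2*1))**2))**2 = (313 + (3 + 2*(1/(0 + 2))**2))**2 = (313 + (3 + 2*(1/2)**2))**2 = (313 + (3 + 2*(1/4)))**2 = (313 + (3 + 1/2))**2 = (313 + 7/2)**2 = (633/2)**2 = 400689/4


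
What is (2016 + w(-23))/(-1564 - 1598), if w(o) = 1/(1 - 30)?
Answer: -3439/5394 ≈ -0.63756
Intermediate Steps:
w(o) = -1/29 (w(o) = 1/(-29) = -1/29)
(2016 + w(-23))/(-1564 - 1598) = (2016 - 1/29)/(-1564 - 1598) = (58463/29)/(-3162) = (58463/29)*(-1/3162) = -3439/5394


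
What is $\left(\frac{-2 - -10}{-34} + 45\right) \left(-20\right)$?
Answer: $- \frac{15220}{17} \approx -895.29$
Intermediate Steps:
$\left(\frac{-2 - -10}{-34} + 45\right) \left(-20\right) = \left(\left(-2 + 10\right) \left(- \frac{1}{34}\right) + 45\right) \left(-20\right) = \left(8 \left(- \frac{1}{34}\right) + 45\right) \left(-20\right) = \left(- \frac{4}{17} + 45\right) \left(-20\right) = \frac{761}{17} \left(-20\right) = - \frac{15220}{17}$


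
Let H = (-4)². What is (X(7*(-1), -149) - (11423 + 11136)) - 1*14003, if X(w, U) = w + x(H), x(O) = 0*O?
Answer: -36569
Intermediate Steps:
H = 16
x(O) = 0
X(w, U) = w (X(w, U) = w + 0 = w)
(X(7*(-1), -149) - (11423 + 11136)) - 1*14003 = (7*(-1) - (11423 + 11136)) - 1*14003 = (-7 - 1*22559) - 14003 = (-7 - 22559) - 14003 = -22566 - 14003 = -36569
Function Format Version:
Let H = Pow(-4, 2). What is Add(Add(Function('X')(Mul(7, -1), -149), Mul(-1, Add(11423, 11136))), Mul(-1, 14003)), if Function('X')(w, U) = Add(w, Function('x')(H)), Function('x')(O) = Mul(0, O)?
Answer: -36569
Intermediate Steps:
H = 16
Function('x')(O) = 0
Function('X')(w, U) = w (Function('X')(w, U) = Add(w, 0) = w)
Add(Add(Function('X')(Mul(7, -1), -149), Mul(-1, Add(11423, 11136))), Mul(-1, 14003)) = Add(Add(Mul(7, -1), Mul(-1, Add(11423, 11136))), Mul(-1, 14003)) = Add(Add(-7, Mul(-1, 22559)), -14003) = Add(Add(-7, -22559), -14003) = Add(-22566, -14003) = -36569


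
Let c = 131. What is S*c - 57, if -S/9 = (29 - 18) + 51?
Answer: -73155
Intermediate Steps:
S = -558 (S = -9*((29 - 18) + 51) = -9*(11 + 51) = -9*62 = -558)
S*c - 57 = -558*131 - 57 = -73098 - 57 = -73155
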